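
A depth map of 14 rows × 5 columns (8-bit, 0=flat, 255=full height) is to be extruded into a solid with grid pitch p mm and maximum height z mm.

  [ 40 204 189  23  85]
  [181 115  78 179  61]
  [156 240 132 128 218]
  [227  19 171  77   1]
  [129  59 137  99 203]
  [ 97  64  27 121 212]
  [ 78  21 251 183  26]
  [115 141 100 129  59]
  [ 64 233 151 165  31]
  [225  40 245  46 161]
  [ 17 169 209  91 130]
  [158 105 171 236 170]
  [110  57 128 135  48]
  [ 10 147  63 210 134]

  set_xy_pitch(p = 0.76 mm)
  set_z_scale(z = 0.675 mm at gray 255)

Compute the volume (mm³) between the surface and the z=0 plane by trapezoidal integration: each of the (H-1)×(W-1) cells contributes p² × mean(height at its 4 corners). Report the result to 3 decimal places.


height_mm = gray/255 × 0.675; cell vol = 0.76² × mean(4 corners)
unit = 0.76² × 0.675 / (4×255) = 0.000382235 mm³ per gray-sum
row 0: Σ corner-gray over 4 cells = 1943  → 0.7427
row 1: Σ corner-gray over 4 cells = 2360  → 0.9021
row 2: Σ corner-gray over 4 cells = 2136  → 0.8165
row 3: Σ corner-gray over 4 cells = 1684  → 0.6437
row 4: Σ corner-gray over 4 cells = 1655  → 0.6326
row 5: Σ corner-gray over 4 cells = 1747  → 0.6678
row 6: Σ corner-gray over 4 cells = 1928  → 0.7369
row 7: Σ corner-gray over 4 cells = 2107  → 0.8054
row 8: Σ corner-gray over 4 cells = 2241  → 0.8566
row 9: Σ corner-gray over 4 cells = 2133  → 0.8153
row 10: Σ corner-gray over 4 cells = 2437  → 0.9315
row 11: Σ corner-gray over 4 cells = 2150  → 0.8218
row 12: Σ corner-gray over 4 cells = 1782  → 0.6811
Σ rows: total corner-gray = 26303  → 10.0539 mm³

10.054


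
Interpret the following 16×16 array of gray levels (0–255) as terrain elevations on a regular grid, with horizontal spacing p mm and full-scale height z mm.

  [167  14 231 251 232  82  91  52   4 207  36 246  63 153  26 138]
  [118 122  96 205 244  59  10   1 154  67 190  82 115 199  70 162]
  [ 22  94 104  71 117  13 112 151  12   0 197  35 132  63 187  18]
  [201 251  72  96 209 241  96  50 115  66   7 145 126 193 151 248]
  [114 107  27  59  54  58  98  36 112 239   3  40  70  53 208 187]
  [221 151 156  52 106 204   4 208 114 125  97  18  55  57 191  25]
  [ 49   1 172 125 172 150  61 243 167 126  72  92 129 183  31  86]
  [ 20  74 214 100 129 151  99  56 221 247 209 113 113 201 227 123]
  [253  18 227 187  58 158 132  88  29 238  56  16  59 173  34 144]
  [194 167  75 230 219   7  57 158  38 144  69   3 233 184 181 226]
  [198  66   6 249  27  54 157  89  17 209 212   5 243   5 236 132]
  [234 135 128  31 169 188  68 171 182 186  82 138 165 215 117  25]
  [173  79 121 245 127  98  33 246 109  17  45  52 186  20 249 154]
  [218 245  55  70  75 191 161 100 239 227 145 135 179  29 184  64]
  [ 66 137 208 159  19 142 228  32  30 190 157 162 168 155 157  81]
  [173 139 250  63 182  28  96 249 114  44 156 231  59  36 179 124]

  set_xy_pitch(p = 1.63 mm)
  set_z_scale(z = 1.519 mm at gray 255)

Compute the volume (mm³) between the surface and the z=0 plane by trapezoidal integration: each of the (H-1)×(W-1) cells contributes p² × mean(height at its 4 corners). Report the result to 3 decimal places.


434.912

height_mm = gray/255 × 1.519; cell vol = 1.63² × mean(4 corners)
unit = 1.63² × 1.519 / (4×255) = 0.0039567 mm³ per gray-sum
row 0: Σ corner-gray over 15 cells = 7189  → 28.4447
row 1: Σ corner-gray over 15 cells = 6124  → 24.2308
row 2: Σ corner-gray over 15 cells = 6701  → 26.5138
row 3: Σ corner-gray over 15 cells = 6714  → 26.5653
row 4: Σ corner-gray over 15 cells = 5951  → 23.5463
row 5: Σ corner-gray over 15 cells = 6905  → 27.3210
row 6: Σ corner-gray over 15 cells = 8034  → 31.7881
row 7: Σ corner-gray over 15 cells = 7794  → 30.8385
row 8: Σ corner-gray over 15 cells = 7293  → 28.8562
row 9: Σ corner-gray over 15 cells = 7430  → 29.3983
row 10: Σ corner-gray over 15 cells = 7689  → 30.4230
row 11: Σ corner-gray over 15 cells = 7790  → 30.8227
row 12: Σ corner-gray over 15 cells = 7933  → 31.3885
row 13: Σ corner-gray over 15 cells = 8387  → 33.1848
row 14: Σ corner-gray over 15 cells = 7984  → 31.5903
Σ rows: total corner-gray = 109918  → 434.9122 mm³


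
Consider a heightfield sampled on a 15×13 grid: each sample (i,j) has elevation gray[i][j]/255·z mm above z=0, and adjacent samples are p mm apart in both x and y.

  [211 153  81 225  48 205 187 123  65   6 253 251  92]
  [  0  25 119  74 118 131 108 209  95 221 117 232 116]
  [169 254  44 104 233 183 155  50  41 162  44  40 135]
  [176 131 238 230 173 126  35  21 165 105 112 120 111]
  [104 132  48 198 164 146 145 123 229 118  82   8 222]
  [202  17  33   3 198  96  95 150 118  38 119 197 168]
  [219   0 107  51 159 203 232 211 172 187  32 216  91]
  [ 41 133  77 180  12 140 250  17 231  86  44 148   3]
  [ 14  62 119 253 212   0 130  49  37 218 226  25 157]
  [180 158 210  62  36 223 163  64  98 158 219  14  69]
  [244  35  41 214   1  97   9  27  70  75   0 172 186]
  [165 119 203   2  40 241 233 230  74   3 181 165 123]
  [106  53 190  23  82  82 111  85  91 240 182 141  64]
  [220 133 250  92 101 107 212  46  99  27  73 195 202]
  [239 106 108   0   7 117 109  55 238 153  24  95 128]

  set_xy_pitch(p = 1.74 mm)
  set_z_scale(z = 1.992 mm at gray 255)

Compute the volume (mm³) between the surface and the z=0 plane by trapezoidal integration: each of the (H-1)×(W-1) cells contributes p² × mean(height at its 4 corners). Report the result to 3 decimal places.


height_mm = gray/255 × 1.992; cell vol = 1.74² × mean(4 corners)
unit = 1.74² × 1.992 / (4×255) = 0.00591272 mm³ per gray-sum
row 0: Σ corner-gray over 12 cells = 6511  → 38.4978
row 1: Σ corner-gray over 12 cells = 5938  → 35.1098
row 2: Σ corner-gray over 12 cells = 6123  → 36.2036
row 3: Σ corner-gray over 12 cells = 6311  → 37.3152
row 4: Σ corner-gray over 12 cells = 5610  → 33.1704
row 5: Σ corner-gray over 12 cells = 5948  → 35.1689
row 6: Σ corner-gray over 12 cells = 6130  → 36.2450
row 7: Σ corner-gray over 12 cells = 5513  → 32.5969
row 8: Σ corner-gray over 12 cells = 5892  → 34.8378
row 9: Σ corner-gray over 12 cells = 4971  → 29.3922
row 10: Σ corner-gray over 12 cells = 5182  → 30.6397
row 11: Σ corner-gray over 12 cells = 6000  → 35.4763
row 12: Σ corner-gray over 12 cells = 5822  → 34.4239
row 13: Σ corner-gray over 12 cells = 5483  → 32.4195
Σ rows: total corner-gray = 81434  → 481.4968 mm³

481.497


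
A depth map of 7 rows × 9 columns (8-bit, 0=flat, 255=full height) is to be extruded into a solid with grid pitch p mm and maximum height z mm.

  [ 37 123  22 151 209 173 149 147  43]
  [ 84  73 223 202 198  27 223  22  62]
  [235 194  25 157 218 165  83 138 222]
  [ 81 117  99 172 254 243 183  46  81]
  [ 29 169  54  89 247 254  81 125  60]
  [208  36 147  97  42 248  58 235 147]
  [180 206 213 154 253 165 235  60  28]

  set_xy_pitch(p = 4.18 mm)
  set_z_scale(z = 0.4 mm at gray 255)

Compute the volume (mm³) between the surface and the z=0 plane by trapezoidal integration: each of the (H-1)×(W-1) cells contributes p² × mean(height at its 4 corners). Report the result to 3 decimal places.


185.016

height_mm = gray/255 × 0.4; cell vol = 4.18² × mean(4 corners)
unit = 4.18² × 0.4 / (4×255) = 0.00685192 mm³ per gray-sum
row 0: Σ corner-gray over 8 cells = 4110  → 28.1614
row 1: Σ corner-gray over 8 cells = 4499  → 30.8268
row 2: Σ corner-gray over 8 cells = 4807  → 32.9372
row 3: Σ corner-gray over 8 cells = 4517  → 30.9501
row 4: Σ corner-gray over 8 cells = 4208  → 28.8329
row 5: Σ corner-gray over 8 cells = 4861  → 33.3072
Σ rows: total corner-gray = 27002  → 185.0156 mm³


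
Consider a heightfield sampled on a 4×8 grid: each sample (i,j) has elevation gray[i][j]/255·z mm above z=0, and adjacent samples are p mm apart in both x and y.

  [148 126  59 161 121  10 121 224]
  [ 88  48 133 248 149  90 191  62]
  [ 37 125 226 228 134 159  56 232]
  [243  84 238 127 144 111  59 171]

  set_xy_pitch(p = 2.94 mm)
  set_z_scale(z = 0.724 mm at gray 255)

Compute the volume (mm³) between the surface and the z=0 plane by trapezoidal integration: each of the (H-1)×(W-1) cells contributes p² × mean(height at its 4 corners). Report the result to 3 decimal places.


70.519

height_mm = gray/255 × 0.724; cell vol = 2.94² × mean(4 corners)
unit = 2.94² × 0.724 / (4×255) = 0.00613526 mm³ per gray-sum
row 0: Σ corner-gray over 7 cells = 3436  → 21.0808
row 1: Σ corner-gray over 7 cells = 3993  → 24.4981
row 2: Σ corner-gray over 7 cells = 4065  → 24.9398
Σ rows: total corner-gray = 11494  → 70.5187 mm³


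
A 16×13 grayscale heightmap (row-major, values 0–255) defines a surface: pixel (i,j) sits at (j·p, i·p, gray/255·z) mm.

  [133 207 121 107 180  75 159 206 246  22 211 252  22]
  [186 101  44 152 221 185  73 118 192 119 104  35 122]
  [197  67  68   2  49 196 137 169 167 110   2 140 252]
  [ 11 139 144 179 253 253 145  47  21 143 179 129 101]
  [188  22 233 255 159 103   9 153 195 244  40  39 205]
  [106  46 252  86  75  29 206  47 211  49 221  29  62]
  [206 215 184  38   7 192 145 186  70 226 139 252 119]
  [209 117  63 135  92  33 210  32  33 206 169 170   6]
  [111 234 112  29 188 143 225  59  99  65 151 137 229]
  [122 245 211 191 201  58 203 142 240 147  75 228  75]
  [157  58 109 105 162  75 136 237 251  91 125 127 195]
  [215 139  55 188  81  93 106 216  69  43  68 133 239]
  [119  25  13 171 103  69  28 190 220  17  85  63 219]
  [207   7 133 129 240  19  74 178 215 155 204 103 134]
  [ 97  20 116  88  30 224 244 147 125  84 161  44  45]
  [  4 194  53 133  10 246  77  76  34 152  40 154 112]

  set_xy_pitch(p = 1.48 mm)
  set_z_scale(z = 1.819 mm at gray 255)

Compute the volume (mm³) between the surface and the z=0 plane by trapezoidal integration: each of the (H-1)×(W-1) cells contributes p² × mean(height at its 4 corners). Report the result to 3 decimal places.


height_mm = gray/255 × 1.819; cell vol = 1.48² × mean(4 corners)
unit = 1.48² × 1.819 / (4×255) = 0.00390621 mm³ per gray-sum
row 0: Σ corner-gray over 12 cells = 6723  → 26.2615
row 1: Σ corner-gray over 12 cells = 5659  → 22.1053
row 2: Σ corner-gray over 12 cells = 6039  → 23.5896
row 3: Σ corner-gray over 12 cells = 6673  → 26.0662
row 4: Σ corner-gray over 12 cells = 5967  → 23.3084
row 5: Σ corner-gray over 12 cells = 6303  → 24.6209
row 6: Σ corner-gray over 12 cells = 6368  → 24.8748
row 7: Σ corner-gray over 12 cells = 5959  → 23.2771
row 8: Σ corner-gray over 12 cells = 7303  → 28.5271
row 9: Σ corner-gray over 12 cells = 7383  → 28.8396
row 10: Σ corner-gray over 12 cells = 6140  → 23.9841
row 11: Σ corner-gray over 12 cells = 5142  → 20.0857
row 12: Σ corner-gray over 12 cells = 5561  → 21.7225
row 13: Σ corner-gray over 12 cells = 5963  → 23.2928
row 14: Σ corner-gray over 12 cells = 5162  → 20.1639
Σ rows: total corner-gray = 92345  → 360.7193 mm³

360.719


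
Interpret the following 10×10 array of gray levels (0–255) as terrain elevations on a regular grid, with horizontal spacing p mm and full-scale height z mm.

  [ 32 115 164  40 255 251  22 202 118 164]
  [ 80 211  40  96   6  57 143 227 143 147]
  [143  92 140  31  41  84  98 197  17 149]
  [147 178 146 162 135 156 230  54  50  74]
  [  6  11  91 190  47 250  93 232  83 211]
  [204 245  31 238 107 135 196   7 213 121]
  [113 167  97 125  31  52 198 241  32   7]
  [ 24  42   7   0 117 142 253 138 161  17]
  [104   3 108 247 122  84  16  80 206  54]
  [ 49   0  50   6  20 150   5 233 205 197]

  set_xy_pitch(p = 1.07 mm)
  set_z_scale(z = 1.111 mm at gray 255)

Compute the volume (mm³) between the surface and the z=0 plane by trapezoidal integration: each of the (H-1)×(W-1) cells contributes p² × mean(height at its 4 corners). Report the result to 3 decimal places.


height_mm = gray/255 × 1.111; cell vol = 1.07² × mean(4 corners)
unit = 1.07² × 1.111 / (4×255) = 0.00124704 mm³ per gray-sum
row 0: Σ corner-gray over 9 cells = 4603  → 5.7401
row 1: Σ corner-gray over 9 cells = 3765  → 4.6951
row 2: Σ corner-gray over 9 cells = 4135  → 5.1565
row 3: Σ corner-gray over 9 cells = 4654  → 5.8037
row 4: Σ corner-gray over 9 cells = 4880  → 6.0856
row 5: Σ corner-gray over 9 cells = 4675  → 5.8299
row 6: Σ corner-gray over 9 cells = 3767  → 4.6976
row 7: Σ corner-gray over 9 cells = 3651  → 4.5530
row 8: Σ corner-gray over 9 cells = 3474  → 4.3322
Σ rows: total corner-gray = 37604  → 46.8938 mm³

46.894


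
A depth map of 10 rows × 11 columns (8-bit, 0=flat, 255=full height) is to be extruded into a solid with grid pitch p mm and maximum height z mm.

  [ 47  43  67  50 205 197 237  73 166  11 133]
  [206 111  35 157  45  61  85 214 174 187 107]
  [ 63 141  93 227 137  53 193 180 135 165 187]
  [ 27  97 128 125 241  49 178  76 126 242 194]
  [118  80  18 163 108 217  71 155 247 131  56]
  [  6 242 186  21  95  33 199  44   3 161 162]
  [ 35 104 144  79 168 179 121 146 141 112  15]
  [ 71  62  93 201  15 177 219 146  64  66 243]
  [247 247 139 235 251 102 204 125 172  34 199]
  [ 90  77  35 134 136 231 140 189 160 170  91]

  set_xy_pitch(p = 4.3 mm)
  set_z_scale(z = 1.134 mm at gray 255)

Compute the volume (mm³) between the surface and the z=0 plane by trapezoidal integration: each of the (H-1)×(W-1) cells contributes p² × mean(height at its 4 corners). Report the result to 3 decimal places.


height_mm = gray/255 × 1.134; cell vol = 4.3² × mean(4 corners)
unit = 4.3² × 1.134 / (4×255) = 0.0205565 mm³ per gray-sum
row 0: Σ corner-gray over 10 cells = 4729  → 97.2118
row 1: Σ corner-gray over 10 cells = 5349  → 109.9569
row 2: Σ corner-gray over 10 cells = 5643  → 116.0005
row 3: Σ corner-gray over 10 cells = 5299  → 108.9290
row 4: Σ corner-gray over 10 cells = 4690  → 96.4101
row 5: Σ corner-gray over 10 cells = 4574  → 94.0256
row 6: Σ corner-gray over 10 cells = 4838  → 99.4525
row 7: Σ corner-gray over 10 cells = 5864  → 120.5435
row 8: Σ corner-gray over 10 cells = 6189  → 127.2244
Σ rows: total corner-gray = 47175  → 969.7543 mm³

969.754


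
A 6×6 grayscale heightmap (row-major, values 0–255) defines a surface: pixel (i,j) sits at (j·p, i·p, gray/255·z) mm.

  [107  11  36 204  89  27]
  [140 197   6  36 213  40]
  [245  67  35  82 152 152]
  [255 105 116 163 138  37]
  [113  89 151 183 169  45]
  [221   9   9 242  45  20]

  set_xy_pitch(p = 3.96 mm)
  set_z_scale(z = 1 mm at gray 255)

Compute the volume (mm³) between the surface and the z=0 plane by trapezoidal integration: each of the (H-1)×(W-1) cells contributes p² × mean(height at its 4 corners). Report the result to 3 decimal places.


height_mm = gray/255 × 1; cell vol = 3.96² × mean(4 corners)
unit = 3.96² × 1 / (4×255) = 0.0153741 mm³ per gray-sum
row 0: Σ corner-gray over 5 cells = 1898  → 29.1801
row 1: Σ corner-gray over 5 cells = 2153  → 33.1005
row 2: Σ corner-gray over 5 cells = 2405  → 36.9748
row 3: Σ corner-gray over 5 cells = 2678  → 41.1719
row 4: Σ corner-gray over 5 cells = 2193  → 33.7154
Σ rows: total corner-gray = 11327  → 174.1426 mm³

174.143


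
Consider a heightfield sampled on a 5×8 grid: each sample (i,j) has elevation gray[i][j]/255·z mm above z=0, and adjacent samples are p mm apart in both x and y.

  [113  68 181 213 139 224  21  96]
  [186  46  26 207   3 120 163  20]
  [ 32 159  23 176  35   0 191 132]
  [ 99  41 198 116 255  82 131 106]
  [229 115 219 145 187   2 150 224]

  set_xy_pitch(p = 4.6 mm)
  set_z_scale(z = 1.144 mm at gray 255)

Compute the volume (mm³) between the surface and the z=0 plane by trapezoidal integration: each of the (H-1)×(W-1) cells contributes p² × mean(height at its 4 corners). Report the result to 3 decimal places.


height_mm = gray/255 × 1.144; cell vol = 4.6² × mean(4 corners)
unit = 4.6² × 1.144 / (4×255) = 0.0237324 mm³ per gray-sum
row 0: Σ corner-gray over 7 cells = 3237  → 76.8218
row 1: Σ corner-gray over 7 cells = 2668  → 63.3180
row 2: Σ corner-gray over 7 cells = 3183  → 75.5402
row 3: Σ corner-gray over 7 cells = 3940  → 93.5056
Σ rows: total corner-gray = 13028  → 309.1856 mm³

309.186


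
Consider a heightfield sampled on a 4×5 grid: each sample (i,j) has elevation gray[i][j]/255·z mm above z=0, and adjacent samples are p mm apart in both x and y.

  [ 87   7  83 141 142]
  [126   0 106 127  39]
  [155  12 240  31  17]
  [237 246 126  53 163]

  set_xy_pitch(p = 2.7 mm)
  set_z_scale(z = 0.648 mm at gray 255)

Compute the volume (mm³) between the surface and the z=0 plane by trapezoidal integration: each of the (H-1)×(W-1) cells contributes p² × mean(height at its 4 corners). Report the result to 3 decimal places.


21.670

height_mm = gray/255 × 0.648; cell vol = 2.7² × mean(4 corners)
unit = 2.7² × 0.648 / (4×255) = 0.00463129 mm³ per gray-sum
row 0: Σ corner-gray over 4 cells = 1322  → 6.1226
row 1: Σ corner-gray over 4 cells = 1369  → 6.3402
row 2: Σ corner-gray over 4 cells = 1988  → 9.2070
Σ rows: total corner-gray = 4679  → 21.6698 mm³


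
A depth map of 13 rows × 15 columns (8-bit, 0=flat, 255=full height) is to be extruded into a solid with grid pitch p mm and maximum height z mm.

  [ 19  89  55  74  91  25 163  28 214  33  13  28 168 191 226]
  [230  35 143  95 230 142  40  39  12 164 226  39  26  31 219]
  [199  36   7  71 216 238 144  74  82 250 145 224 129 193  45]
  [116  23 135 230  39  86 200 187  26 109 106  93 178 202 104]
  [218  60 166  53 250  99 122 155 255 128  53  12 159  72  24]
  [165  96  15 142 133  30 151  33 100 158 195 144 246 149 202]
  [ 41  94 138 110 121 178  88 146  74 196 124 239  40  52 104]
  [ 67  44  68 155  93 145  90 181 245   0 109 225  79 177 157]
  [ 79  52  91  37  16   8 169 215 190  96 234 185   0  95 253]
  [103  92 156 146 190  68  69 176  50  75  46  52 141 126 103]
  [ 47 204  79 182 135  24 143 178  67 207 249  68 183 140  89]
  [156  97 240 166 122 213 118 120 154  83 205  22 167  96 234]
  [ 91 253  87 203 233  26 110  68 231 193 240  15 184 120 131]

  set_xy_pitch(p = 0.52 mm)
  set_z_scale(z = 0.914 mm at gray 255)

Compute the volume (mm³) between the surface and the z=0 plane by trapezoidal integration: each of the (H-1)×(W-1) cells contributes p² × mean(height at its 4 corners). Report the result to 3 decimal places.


height_mm = gray/255 × 0.914; cell vol = 0.52² × mean(4 corners)
unit = 0.52² × 0.914 / (4×255) = 0.0002423 mm³ per gray-sum
row 0: Σ corner-gray over 14 cells = 5482  → 1.3283
row 1: Σ corner-gray over 14 cells = 6755  → 1.6367
row 2: Σ corner-gray over 14 cells = 7310  → 1.7712
row 3: Σ corner-gray over 14 cells = 6858  → 1.6617
row 4: Σ corner-gray over 14 cells = 6961  → 1.6866
row 5: Σ corner-gray over 14 cells = 6896  → 1.6709
row 6: Σ corner-gray over 14 cells = 6791  → 1.6455
row 7: Σ corner-gray over 14 cells = 6554  → 1.5880
row 8: Σ corner-gray over 14 cells = 6088  → 1.4751
row 9: Σ corner-gray over 14 cells = 6834  → 1.6559
row 10: Σ corner-gray over 14 cells = 7850  → 1.9021
row 11: Σ corner-gray over 14 cells = 8144  → 1.9733
Σ rows: total corner-gray = 82523  → 19.9953 mm³

19.995


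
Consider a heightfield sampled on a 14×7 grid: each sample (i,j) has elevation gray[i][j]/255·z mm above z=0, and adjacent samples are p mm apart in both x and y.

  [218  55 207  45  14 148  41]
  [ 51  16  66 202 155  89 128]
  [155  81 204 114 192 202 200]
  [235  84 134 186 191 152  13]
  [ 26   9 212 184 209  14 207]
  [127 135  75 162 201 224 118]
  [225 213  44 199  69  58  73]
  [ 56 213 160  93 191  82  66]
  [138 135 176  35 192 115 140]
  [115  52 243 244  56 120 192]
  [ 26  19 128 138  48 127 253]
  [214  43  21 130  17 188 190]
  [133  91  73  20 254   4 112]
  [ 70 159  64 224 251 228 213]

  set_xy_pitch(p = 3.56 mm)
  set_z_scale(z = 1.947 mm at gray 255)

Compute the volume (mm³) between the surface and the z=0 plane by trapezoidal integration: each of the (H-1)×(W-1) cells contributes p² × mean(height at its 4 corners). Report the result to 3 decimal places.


height_mm = gray/255 × 1.947; cell vol = 3.56² × mean(4 corners)
unit = 3.56² × 1.947 / (4×255) = 0.0241917 mm³ per gray-sum
row 0: Σ corner-gray over 6 cells = 2432  → 58.8341
row 1: Σ corner-gray over 6 cells = 3176  → 76.8327
row 2: Σ corner-gray over 6 cells = 3683  → 89.0979
row 3: Σ corner-gray over 6 cells = 3231  → 78.1633
row 4: Σ corner-gray over 6 cells = 3328  → 80.5099
row 5: Σ corner-gray over 6 cells = 3303  → 79.9051
row 6: Σ corner-gray over 6 cells = 3064  → 74.1233
row 7: Σ corner-gray over 6 cells = 3184  → 77.0263
row 8: Σ corner-gray over 6 cells = 3321  → 80.3405
row 9: Σ corner-gray over 6 cells = 2936  → 71.0267
row 10: Σ corner-gray over 6 cells = 2401  → 58.0842
row 11: Σ corner-gray over 6 cells = 2331  → 56.3908
row 12: Σ corner-gray over 6 cells = 3264  → 78.9616
Σ rows: total corner-gray = 39654  → 959.2963 mm³

959.296


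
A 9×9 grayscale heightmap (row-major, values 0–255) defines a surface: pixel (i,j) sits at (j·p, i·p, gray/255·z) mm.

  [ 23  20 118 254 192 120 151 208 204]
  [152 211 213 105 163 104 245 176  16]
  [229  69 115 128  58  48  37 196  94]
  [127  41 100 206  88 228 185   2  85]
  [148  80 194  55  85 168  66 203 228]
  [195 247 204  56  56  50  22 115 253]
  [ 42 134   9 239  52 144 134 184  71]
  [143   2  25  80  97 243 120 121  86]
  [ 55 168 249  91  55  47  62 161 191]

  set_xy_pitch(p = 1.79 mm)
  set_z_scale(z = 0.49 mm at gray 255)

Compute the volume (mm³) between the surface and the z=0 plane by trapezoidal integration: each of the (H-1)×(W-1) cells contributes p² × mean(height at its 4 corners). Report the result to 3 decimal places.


height_mm = gray/255 × 0.49; cell vol = 1.79² × mean(4 corners)
unit = 1.79² × 0.49 / (4×255) = 0.00153922 mm³ per gray-sum
row 0: Σ corner-gray over 8 cells = 4955  → 7.6269
row 1: Σ corner-gray over 8 cells = 4227  → 6.5063
row 2: Σ corner-gray over 8 cells = 3537  → 5.4442
row 3: Σ corner-gray over 8 cells = 3990  → 6.1415
row 4: Σ corner-gray over 8 cells = 4026  → 6.1969
row 5: Σ corner-gray over 8 cells = 3853  → 5.9306
row 6: Σ corner-gray over 8 cells = 3510  → 5.4027
row 7: Σ corner-gray over 8 cells = 3517  → 5.4135
Σ rows: total corner-gray = 31615  → 48.6626 mm³

48.663


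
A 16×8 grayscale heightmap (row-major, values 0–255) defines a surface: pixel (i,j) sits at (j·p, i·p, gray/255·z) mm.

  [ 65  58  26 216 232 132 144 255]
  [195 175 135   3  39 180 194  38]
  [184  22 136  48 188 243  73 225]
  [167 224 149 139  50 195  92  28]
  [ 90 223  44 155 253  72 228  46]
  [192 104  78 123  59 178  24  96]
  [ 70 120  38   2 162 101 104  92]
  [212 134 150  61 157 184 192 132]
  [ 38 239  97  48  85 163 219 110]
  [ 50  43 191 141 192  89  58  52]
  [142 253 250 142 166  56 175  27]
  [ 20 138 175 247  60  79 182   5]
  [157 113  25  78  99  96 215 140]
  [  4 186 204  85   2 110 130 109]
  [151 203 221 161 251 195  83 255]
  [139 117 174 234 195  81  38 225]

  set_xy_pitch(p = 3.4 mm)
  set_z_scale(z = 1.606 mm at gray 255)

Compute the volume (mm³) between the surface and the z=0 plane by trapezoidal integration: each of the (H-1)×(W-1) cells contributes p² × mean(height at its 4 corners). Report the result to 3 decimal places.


996.268

height_mm = gray/255 × 1.606; cell vol = 3.4² × mean(4 corners)
unit = 3.4² × 1.606 / (4×255) = 0.0182013 mm³ per gray-sum
row 0: Σ corner-gray over 7 cells = 3621  → 65.9070
row 1: Σ corner-gray over 7 cells = 3514  → 63.9595
row 2: Σ corner-gray over 7 cells = 3722  → 67.7454
row 3: Σ corner-gray over 7 cells = 3979  → 72.4231
row 4: Σ corner-gray over 7 cells = 3506  → 63.8139
row 5: Σ corner-gray over 7 cells = 2636  → 47.9787
row 6: Σ corner-gray over 7 cells = 3316  → 60.3556
row 7: Σ corner-gray over 7 cells = 3950  → 71.8953
row 8: Σ corner-gray over 7 cells = 3380  → 61.5205
row 9: Σ corner-gray over 7 cells = 3783  → 68.8556
row 10: Σ corner-gray over 7 cells = 4040  → 73.5334
row 11: Σ corner-gray over 7 cells = 3336  → 60.7196
row 12: Σ corner-gray over 7 cells = 3096  → 56.3513
row 13: Σ corner-gray over 7 cells = 4181  → 76.0998
row 14: Σ corner-gray over 7 cells = 4676  → 85.1094
Σ rows: total corner-gray = 54736  → 996.2682 mm³


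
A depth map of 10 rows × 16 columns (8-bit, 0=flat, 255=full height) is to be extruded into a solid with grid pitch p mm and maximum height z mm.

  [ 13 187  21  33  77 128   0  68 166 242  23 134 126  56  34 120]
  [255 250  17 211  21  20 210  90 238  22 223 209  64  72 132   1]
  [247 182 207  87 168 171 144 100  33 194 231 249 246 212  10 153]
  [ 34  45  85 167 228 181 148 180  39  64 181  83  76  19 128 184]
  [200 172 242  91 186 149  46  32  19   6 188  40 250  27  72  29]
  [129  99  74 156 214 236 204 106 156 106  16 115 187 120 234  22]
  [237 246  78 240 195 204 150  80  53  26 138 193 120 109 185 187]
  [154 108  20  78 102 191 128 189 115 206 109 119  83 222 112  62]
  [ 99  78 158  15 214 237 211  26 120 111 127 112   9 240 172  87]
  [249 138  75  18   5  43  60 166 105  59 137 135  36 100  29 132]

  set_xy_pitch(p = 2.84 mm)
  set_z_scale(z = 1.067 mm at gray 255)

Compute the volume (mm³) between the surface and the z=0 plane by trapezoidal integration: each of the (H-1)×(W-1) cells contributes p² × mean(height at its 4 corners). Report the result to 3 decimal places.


height_mm = gray/255 × 1.067; cell vol = 2.84² × mean(4 corners)
unit = 2.84² × 1.067 / (4×255) = 0.00843725 mm³ per gray-sum
row 0: Σ corner-gray over 15 cells = 6537  → 55.1543
row 1: Σ corner-gray over 15 cells = 8682  → 73.2522
row 2: Σ corner-gray over 15 cells = 8334  → 70.3160
row 3: Σ corner-gray over 15 cells = 6735  → 56.8249
row 4: Σ corner-gray over 15 cells = 7466  → 62.9925
row 5: Σ corner-gray over 15 cells = 8655  → 73.0244
row 6: Σ corner-gray over 15 cells = 8238  → 69.5061
row 7: Σ corner-gray over 15 cells = 7626  → 64.3425
row 8: Σ corner-gray over 15 cells = 6439  → 54.3275
Σ rows: total corner-gray = 68712  → 579.7403 mm³

579.740


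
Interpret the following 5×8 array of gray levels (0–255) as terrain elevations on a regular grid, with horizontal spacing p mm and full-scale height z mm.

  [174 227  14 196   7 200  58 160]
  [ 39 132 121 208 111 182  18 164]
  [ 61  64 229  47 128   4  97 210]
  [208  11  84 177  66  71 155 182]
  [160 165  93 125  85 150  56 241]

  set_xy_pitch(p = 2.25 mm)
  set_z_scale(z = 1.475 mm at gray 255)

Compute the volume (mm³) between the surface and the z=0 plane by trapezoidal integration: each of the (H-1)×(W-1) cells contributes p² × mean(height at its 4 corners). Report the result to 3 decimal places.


height_mm = gray/255 × 1.475; cell vol = 2.25² × mean(4 corners)
unit = 2.25² × 1.475 / (4×255) = 0.00732077 mm³ per gray-sum
row 0: Σ corner-gray over 7 cells = 3485  → 25.5129
row 1: Σ corner-gray over 7 cells = 3156  → 23.1044
row 2: Σ corner-gray over 7 cells = 2927  → 21.4279
row 3: Σ corner-gray over 7 cells = 3267  → 23.9170
Σ rows: total corner-gray = 12835  → 93.9621 mm³

93.962


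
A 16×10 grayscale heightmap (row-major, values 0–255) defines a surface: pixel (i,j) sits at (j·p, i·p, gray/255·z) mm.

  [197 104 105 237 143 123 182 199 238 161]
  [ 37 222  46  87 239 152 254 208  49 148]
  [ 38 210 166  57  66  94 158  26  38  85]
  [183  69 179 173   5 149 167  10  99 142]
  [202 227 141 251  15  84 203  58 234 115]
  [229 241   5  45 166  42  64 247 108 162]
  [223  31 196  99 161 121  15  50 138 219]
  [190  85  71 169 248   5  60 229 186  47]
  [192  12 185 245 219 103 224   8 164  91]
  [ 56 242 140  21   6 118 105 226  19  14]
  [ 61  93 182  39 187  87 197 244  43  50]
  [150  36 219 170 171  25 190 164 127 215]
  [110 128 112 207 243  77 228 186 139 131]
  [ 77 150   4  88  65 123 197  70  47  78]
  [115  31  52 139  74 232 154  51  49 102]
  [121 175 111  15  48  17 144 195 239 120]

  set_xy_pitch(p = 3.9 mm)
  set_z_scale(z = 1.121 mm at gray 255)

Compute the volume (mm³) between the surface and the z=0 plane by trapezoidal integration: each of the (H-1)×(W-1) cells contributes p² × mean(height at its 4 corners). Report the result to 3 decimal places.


1136.243

height_mm = gray/255 × 1.121; cell vol = 3.9² × mean(4 corners)
unit = 3.9² × 1.121 / (4×255) = 0.0167161 mm³ per gray-sum
row 0: Σ corner-gray over 9 cells = 5719  → 95.5993
row 1: Σ corner-gray over 9 cells = 4452  → 74.4200
row 2: Σ corner-gray over 9 cells = 3780  → 63.1868
row 3: Σ corner-gray over 9 cells = 4770  → 79.7357
row 4: Σ corner-gray over 9 cells = 4970  → 83.0790
row 5: Σ corner-gray over 9 cells = 4291  → 71.7287
row 6: Σ corner-gray over 9 cells = 4407  → 73.6678
row 7: Σ corner-gray over 9 cells = 4946  → 82.6778
row 8: Σ corner-gray over 9 cells = 4427  → 74.0021
row 9: Σ corner-gray over 9 cells = 4079  → 68.1849
row 10: Σ corner-gray over 9 cells = 4824  → 80.6384
row 11: Σ corner-gray over 9 cells = 5450  → 91.1027
row 12: Σ corner-gray over 9 cells = 4524  → 75.6236
row 13: Σ corner-gray over 9 cells = 3424  → 57.2359
row 14: Σ corner-gray over 9 cells = 3910  → 65.3599
Σ rows: total corner-gray = 67973  → 1136.2427 mm³


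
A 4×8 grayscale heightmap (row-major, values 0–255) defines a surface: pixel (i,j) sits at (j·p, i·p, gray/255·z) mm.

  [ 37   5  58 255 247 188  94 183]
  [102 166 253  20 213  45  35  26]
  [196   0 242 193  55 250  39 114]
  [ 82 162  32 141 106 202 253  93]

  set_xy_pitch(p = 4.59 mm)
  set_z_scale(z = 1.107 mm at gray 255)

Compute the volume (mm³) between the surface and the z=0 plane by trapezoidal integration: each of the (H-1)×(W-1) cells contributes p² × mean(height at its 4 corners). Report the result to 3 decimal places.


height_mm = gray/255 × 1.107; cell vol = 4.59² × mean(4 corners)
unit = 4.59² × 1.107 / (4×255) = 0.0228651 mm³ per gray-sum
row 0: Σ corner-gray over 7 cells = 3506  → 80.1650
row 1: Σ corner-gray over 7 cells = 3460  → 79.1132
row 2: Σ corner-gray over 7 cells = 3835  → 87.6876
Σ rows: total corner-gray = 10801  → 246.9658 mm³

246.966


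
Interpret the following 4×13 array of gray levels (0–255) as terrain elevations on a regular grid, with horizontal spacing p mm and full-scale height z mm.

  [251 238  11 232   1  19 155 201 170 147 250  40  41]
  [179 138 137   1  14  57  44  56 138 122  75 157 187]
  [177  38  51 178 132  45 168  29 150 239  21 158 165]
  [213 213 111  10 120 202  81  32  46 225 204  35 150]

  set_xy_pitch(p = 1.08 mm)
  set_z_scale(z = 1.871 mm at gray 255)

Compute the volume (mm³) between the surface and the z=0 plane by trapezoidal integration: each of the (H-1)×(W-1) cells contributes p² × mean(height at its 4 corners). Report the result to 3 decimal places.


34.551

height_mm = gray/255 × 1.871; cell vol = 1.08² × mean(4 corners)
unit = 1.08² × 1.871 / (4×255) = 0.00213954 mm³ per gray-sum
row 0: Σ corner-gray over 12 cells = 5464  → 11.6905
row 1: Σ corner-gray over 12 cells = 5004  → 10.7063
row 2: Σ corner-gray over 12 cells = 5681  → 12.1547
Σ rows: total corner-gray = 16149  → 34.5515 mm³


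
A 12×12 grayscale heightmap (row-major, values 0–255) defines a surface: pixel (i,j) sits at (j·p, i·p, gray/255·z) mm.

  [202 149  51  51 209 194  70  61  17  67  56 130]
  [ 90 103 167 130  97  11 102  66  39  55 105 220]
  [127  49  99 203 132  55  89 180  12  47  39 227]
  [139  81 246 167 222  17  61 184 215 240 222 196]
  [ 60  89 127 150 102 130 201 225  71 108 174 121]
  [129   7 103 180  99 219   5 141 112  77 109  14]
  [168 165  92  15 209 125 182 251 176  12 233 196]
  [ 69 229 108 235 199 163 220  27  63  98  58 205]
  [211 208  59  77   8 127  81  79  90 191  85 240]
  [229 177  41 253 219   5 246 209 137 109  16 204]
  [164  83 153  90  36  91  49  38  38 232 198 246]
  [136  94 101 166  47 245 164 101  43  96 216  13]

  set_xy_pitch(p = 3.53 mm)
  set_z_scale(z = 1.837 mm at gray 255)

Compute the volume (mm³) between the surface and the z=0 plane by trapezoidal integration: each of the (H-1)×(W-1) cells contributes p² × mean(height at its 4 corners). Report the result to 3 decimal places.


1346.129

height_mm = gray/255 × 1.837; cell vol = 3.53² × mean(4 corners)
unit = 3.53² × 1.837 / (4×255) = 0.0224418 mm³ per gray-sum
row 0: Σ corner-gray over 11 cells = 4242  → 95.1983
row 1: Σ corner-gray over 11 cells = 4224  → 94.7943
row 2: Σ corner-gray over 11 cells = 5809  → 130.3646
row 3: Σ corner-gray over 11 cells = 6580  → 147.6673
row 4: Σ corner-gray over 11 cells = 5182  → 116.2936
row 5: Σ corner-gray over 11 cells = 5531  → 124.1258
row 6: Σ corner-gray over 11 cells = 6358  → 142.6852
row 7: Σ corner-gray over 11 cells = 5535  → 124.2156
row 8: Σ corner-gray over 11 cells = 5718  → 128.3224
row 9: Σ corner-gray over 11 cells = 5683  → 127.5370
row 10: Σ corner-gray over 11 cells = 5121  → 114.9246
Σ rows: total corner-gray = 59983  → 1346.1287 mm³


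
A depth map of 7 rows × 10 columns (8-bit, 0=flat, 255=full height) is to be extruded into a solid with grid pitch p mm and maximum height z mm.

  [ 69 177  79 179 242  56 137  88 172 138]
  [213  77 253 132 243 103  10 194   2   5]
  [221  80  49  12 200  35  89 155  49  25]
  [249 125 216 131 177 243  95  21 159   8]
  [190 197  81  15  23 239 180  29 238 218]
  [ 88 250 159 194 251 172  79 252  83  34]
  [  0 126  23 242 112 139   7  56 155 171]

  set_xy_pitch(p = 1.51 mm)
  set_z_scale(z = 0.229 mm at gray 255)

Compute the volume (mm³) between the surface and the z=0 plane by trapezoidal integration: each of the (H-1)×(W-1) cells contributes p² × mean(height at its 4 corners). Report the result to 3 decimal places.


height_mm = gray/255 × 0.229; cell vol = 1.51² × mean(4 corners)
unit = 1.51² × 0.229 / (4×255) = 0.000511905 mm³ per gray-sum
row 0: Σ corner-gray over 9 cells = 4713  → 2.4126
row 1: Σ corner-gray over 9 cells = 3830  → 1.9606
row 2: Σ corner-gray over 9 cells = 4175  → 2.1372
row 3: Σ corner-gray over 9 cells = 5003  → 2.5611
row 4: Σ corner-gray over 9 cells = 5414  → 2.7715
row 5: Σ corner-gray over 9 cells = 4893  → 2.5048
Σ rows: total corner-gray = 28028  → 14.3477 mm³

14.348


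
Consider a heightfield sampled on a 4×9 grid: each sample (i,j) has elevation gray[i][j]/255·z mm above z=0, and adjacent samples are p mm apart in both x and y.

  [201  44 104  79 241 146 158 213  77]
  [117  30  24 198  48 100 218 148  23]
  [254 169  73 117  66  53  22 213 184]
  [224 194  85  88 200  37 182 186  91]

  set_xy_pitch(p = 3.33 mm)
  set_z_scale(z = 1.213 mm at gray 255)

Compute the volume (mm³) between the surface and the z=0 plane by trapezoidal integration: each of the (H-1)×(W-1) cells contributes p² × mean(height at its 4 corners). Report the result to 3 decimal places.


152.693

height_mm = gray/255 × 1.213; cell vol = 3.33² × mean(4 corners)
unit = 3.33² × 1.213 / (4×255) = 0.0131871 mm³ per gray-sum
row 0: Σ corner-gray over 8 cells = 3920  → 51.6934
row 1: Σ corner-gray over 8 cells = 3536  → 46.6296
row 2: Σ corner-gray over 8 cells = 4123  → 54.3704
Σ rows: total corner-gray = 11579  → 152.6934 mm³


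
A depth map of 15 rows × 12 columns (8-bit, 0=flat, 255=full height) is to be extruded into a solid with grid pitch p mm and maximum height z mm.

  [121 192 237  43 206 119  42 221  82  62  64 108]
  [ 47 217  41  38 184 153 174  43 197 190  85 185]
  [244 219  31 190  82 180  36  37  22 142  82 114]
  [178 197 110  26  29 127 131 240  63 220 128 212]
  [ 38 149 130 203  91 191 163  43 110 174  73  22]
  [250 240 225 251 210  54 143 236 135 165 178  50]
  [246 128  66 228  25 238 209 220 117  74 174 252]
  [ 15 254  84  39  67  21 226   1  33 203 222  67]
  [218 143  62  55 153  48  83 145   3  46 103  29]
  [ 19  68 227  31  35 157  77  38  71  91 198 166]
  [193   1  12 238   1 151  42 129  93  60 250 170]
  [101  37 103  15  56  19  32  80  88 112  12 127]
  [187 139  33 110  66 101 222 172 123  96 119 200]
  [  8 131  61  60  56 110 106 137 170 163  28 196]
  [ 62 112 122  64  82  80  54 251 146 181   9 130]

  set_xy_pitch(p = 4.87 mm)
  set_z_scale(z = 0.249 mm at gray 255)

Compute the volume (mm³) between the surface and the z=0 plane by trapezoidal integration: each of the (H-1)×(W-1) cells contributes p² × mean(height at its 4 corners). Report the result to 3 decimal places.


height_mm = gray/255 × 0.249; cell vol = 4.87² × mean(4 corners)
unit = 4.87² × 0.249 / (4×255) = 0.00578971 mm³ per gray-sum
row 0: Σ corner-gray over 11 cells = 5641  → 32.6598
row 1: Σ corner-gray over 11 cells = 5276  → 30.5465
row 2: Σ corner-gray over 11 cells = 5332  → 30.8708
row 3: Σ corner-gray over 11 cells = 5646  → 32.6887
row 4: Σ corner-gray over 11 cells = 6688  → 38.7216
row 5: Σ corner-gray over 11 cells = 7430  → 43.0176
row 6: Σ corner-gray over 11 cells = 5838  → 33.8003
row 7: Σ corner-gray over 11 cells = 4311  → 24.9595
row 8: Σ corner-gray over 11 cells = 4100  → 23.7378
row 9: Σ corner-gray over 11 cells = 4488  → 25.9842
row 10: Σ corner-gray over 11 cells = 3653  → 21.1498
row 11: Σ corner-gray over 11 cells = 4085  → 23.6510
row 12: Σ corner-gray over 11 cells = 4997  → 28.9312
row 13: Σ corner-gray over 11 cells = 4642  → 26.8759
Σ rows: total corner-gray = 72127  → 417.5947 mm³

417.595


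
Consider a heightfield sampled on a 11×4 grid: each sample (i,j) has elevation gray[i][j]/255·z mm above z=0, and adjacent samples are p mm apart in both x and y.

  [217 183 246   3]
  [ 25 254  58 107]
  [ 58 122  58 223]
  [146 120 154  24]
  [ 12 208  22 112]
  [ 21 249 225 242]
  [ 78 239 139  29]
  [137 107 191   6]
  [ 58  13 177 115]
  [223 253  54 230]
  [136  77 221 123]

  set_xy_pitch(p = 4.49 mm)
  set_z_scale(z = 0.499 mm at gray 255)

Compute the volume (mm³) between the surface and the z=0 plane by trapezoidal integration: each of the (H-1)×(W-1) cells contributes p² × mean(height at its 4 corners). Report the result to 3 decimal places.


height_mm = gray/255 × 0.499; cell vol = 4.49² × mean(4 corners)
unit = 4.49² × 0.499 / (4×255) = 0.00986264 mm³ per gray-sum
row 0: Σ corner-gray over 3 cells = 1834  → 18.0881
row 1: Σ corner-gray over 3 cells = 1397  → 13.7781
row 2: Σ corner-gray over 3 cells = 1359  → 13.4033
row 3: Σ corner-gray over 3 cells = 1302  → 12.8412
row 4: Σ corner-gray over 3 cells = 1795  → 17.7034
row 5: Σ corner-gray over 3 cells = 2074  → 20.4551
row 6: Σ corner-gray over 3 cells = 1602  → 15.7999
row 7: Σ corner-gray over 3 cells = 1292  → 12.7425
row 8: Σ corner-gray over 3 cells = 1620  → 15.9775
row 9: Σ corner-gray over 3 cells = 1922  → 18.9560
Σ rows: total corner-gray = 16197  → 159.7451 mm³

159.745


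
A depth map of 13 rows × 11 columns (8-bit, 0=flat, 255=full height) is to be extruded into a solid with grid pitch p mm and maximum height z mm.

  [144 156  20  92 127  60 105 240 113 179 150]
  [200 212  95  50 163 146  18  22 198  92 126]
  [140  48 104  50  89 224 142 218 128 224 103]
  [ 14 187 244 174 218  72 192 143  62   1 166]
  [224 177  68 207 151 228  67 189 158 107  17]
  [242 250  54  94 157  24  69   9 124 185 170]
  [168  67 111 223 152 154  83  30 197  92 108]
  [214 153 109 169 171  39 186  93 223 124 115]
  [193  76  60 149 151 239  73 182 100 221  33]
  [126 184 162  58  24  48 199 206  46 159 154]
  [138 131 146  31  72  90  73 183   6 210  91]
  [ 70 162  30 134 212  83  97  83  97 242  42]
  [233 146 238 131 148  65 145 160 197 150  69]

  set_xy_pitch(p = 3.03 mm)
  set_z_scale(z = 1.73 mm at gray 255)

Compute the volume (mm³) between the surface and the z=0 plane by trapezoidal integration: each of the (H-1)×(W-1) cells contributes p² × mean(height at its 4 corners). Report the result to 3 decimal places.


961.760

height_mm = gray/255 × 1.73; cell vol = 3.03² × mean(4 corners)
unit = 3.03² × 1.73 / (4×255) = 0.0155715 mm³ per gray-sum
row 0: Σ corner-gray over 10 cells = 4796  → 74.6810
row 1: Σ corner-gray over 10 cells = 5015  → 78.0912
row 2: Σ corner-gray over 10 cells = 5463  → 85.0672
row 3: Σ corner-gray over 10 cells = 5711  → 88.9290
row 4: Σ corner-gray over 10 cells = 5289  → 82.3578
row 5: Σ corner-gray over 10 cells = 4838  → 75.3350
row 6: Σ corner-gray over 10 cells = 5357  → 83.4167
row 7: Σ corner-gray over 10 cells = 5591  → 87.0604
row 8: Σ corner-gray over 10 cells = 5180  → 80.6605
row 9: Σ corner-gray over 10 cells = 4565  → 71.0840
row 10: Σ corner-gray over 10 cells = 4505  → 70.1497
row 11: Σ corner-gray over 10 cells = 5454  → 84.9271
Σ rows: total corner-gray = 61764  → 961.7598 mm³
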